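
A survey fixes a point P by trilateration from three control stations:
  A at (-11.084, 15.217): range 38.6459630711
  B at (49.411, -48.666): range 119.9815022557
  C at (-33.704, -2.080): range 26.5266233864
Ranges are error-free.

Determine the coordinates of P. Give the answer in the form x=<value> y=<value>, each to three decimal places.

eq1: (x + 11.084)² + (y − 15.217)² = 38.6459630711²
eq2: (x − 49.411)² + (y + 48.666)² = 119.9815022557²
eq3: (x + 33.704)² + (y + 2.080)² = 26.5266233864²
eq3−eq2, eq3−eq1 (x²,y² cancel):
  166.230·x − 93.172·y = -10022.358674
  45.240·x + 34.594·y = -1575.722584
det = 166.230·34.594 − -93.172·45.240 = 9965.661900
x = (-10022.358674·34.594 − -93.172·-1575.722584) / 9965.661900 = -49.522722
y = (166.230·-1575.722584 − -10022.358674·45.240) / 9965.661900 = 19.213891

x=-49.523 y=19.214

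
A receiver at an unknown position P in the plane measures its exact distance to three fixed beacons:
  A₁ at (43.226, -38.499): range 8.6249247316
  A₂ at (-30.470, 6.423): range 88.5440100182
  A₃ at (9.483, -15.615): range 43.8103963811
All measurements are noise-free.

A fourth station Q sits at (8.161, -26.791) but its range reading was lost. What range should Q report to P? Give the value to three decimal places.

eq1: (x − 43.226)² + (y + 38.499)² = 8.6249247316²
eq2: (x + 30.470)² + (y − 6.423)² = 88.5440100182²
eq3: (x − 9.483)² + (y + 15.615)² = 43.8103963811²
eq3−eq1, eq3−eq2 (x²,y² cancel):
  67.486·x − 45.768·y = 4861.866067
  -79.906·x + 44.076·y = -5284.770564
det = 67.486·44.076 − -45.768·-79.906 = -682.624872
x = (4861.866067·44.076 − -45.768·-5284.770564) / -682.624872 = 40.405458
y = (67.486·-5284.770564 − 4861.866067·-79.906) / -682.624872 = -46.649697
|P − Q| = √((40.405458 − 8.161)² + (-46.649697 − -26.791)²) = 37.869155

37.869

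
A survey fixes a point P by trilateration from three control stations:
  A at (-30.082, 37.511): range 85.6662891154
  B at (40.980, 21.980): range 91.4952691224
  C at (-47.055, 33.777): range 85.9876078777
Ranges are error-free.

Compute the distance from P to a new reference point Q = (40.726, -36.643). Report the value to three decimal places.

eq1: (x + 30.082)² + (y − 37.511)² = 85.6662891154²
eq2: (x − 40.980)² + (y − 21.980)² = 91.4952691224²
eq3: (x + 47.055)² + (y − 33.777)² = 85.9876078777²
eq3−eq1, eq3−eq2 (x²,y² cancel):
  33.946·x + 7.468·y = -987.901291
  176.070·x − 23.594·y = -2170.093517
det = 33.946·-23.594 − 7.468·176.070 = -2115.812684
x = (-987.901291·-23.594 − 7.468·-2170.093517) / -2115.812684 = -18.675945
y = (33.946·-2170.093517 − -987.901291·176.070) / -2115.812684 = -47.392563
|P − Q| = √((-18.675945 − 40.726)² + (-47.392563 − -36.643)²) = 60.366747

60.367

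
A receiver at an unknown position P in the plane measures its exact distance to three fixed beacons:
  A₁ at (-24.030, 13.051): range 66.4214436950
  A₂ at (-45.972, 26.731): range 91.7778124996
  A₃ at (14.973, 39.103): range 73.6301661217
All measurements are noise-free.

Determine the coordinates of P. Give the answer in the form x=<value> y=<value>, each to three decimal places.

x=22.735 y=-34.117

eq1: (x + 24.030)² + (y − 13.051)² = 66.4214436950²
eq2: (x + 45.972)² + (y − 26.731)² = 91.7778124996²
eq3: (x − 14.973)² + (y − 39.103)² = 73.6301661217²
eq3−eq2, eq3−eq1 (x²,y² cancel):
  -121.890·x − 24.744·y = -1927.029697
  -78.006·x − 52.104·y = 4.127344
det = -121.890·-52.104 − -24.744·-78.006 = 4420.776096
x = (-1927.029697·-52.104 − -24.744·4.127344) / 4420.776096 = 22.735393
y = (-121.890·4.127344 − -1927.029697·-78.006) / 4420.776096 = -34.116851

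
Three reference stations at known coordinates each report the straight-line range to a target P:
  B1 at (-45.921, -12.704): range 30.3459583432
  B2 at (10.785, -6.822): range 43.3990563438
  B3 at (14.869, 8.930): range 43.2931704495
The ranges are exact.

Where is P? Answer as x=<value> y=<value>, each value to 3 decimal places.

eq1: (x + 45.921)² + (y + 12.704)² = 30.3459583432²
eq2: (x − 10.785)² + (y + 6.822)² = 43.3990563438²
eq3: (x − 14.869)² + (y − 8.930)² = 43.2931704495²
eq1−eq2, eq1−eq3 (x²,y² cancel):
  113.412·x + 11.764·y = -3069.874852
  121.580·x + 43.268·y = -2922.719216
det = 113.412·43.268 − 11.764·121.580 = 3476.843296
x = (-3069.874852·43.268 − 11.764·-2922.719216) / 3476.843296 = -28.314326
y = (113.412·-2922.719216 − -3069.874852·121.580) / 3476.843296 = 12.012032

x=-28.314 y=12.012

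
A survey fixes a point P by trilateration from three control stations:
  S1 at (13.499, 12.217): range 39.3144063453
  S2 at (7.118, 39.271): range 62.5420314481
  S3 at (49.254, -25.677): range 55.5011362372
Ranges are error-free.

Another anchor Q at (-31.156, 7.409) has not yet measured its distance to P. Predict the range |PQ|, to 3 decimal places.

eq1: (x − 13.499)² + (y − 12.217)² = 39.3144063453²
eq2: (x − 7.118)² + (y − 39.271)² = 62.5420314481²
eq3: (x − 49.254)² + (y + 25.677)² = 55.5011362372²
eq1−eq3, eq1−eq2 (x²,y² cancel):
  71.510·x − 75.788·y = 1219.033178
  -12.762·x + 54.108·y = -1104.483876
det = 71.510·54.108 − -75.788·-12.762 = 2902.056624
x = (1219.033178·54.108 − -75.788·-1104.483876) / 2902.056624 = -6.115379
y = (71.510·-1104.483876 − 1219.033178·-12.762) / 2902.056624 = -21.854963
|P − Q| = √((-6.115379 − -31.156)² + (-21.854963 − 7.409)²) = 38.515091

38.515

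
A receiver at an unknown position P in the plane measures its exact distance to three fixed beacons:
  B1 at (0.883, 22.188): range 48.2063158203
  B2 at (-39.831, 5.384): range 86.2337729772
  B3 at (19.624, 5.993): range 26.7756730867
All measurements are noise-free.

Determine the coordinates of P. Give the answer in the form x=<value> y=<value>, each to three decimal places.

x=46.398 y=6.306

eq1: (x − 0.883)² + (y − 22.188)² = 48.2063158203²
eq2: (x + 39.831)² + (y − 5.384)² = 86.2337729772²
eq3: (x − 19.624)² + (y − 5.993)² = 26.7756730867²
eq3−eq1, eq3−eq2 (x²,y² cancel):
  -37.482·x + 32.390·y = -1534.842608
  -118.910·x − 1.218·y = -5524.848341
det = -37.482·-1.218 − 32.390·-118.910 = 3897.147976
x = (-1534.842608·-1.218 − 32.390·-5524.848341) / 3897.147976 = 46.397847
y = (-37.482·-5524.848341 − -1534.842608·-118.910) / 3897.147976 = 6.305696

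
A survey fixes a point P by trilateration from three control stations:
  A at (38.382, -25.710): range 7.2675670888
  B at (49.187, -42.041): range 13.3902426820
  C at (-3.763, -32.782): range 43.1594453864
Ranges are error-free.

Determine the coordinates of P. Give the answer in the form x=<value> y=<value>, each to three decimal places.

x=39.396 y=-32.906

eq1: (x − 38.382)² + (y + 25.710)² = 7.2675670888²
eq2: (x − 49.187)² + (y + 42.041)² = 13.3902426820²
eq3: (x + 3.763)² + (y + 32.782)² = 43.1594453864²
eq1−eq2, eq1−eq3 (x²,y² cancel):
  21.610·x − 32.662·y = 1926.143558
  -84.290·x − 14.144·y = -2855.282526
det = 21.610·-14.144 − -32.662·-84.290 = -3058.731820
x = (1926.143558·-14.144 − -32.662·-2855.282526) / -3058.731820 = 39.396266
y = (21.610·-2855.282526 − 1926.143558·-84.290) / -3058.731820 = -32.906443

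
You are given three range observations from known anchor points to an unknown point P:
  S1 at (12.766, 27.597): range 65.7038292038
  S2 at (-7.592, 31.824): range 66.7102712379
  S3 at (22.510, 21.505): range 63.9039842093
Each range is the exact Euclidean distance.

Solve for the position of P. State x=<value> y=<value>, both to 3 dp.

eq1: (x − 12.766)² + (y − 27.597)² = 65.7038292038²
eq2: (x + 7.592)² + (y − 31.824)² = 66.7102712379²
eq3: (x − 22.510)² + (y − 21.505)² = 63.9039842093²
eq3−eq2, eq3−eq1 (x²,y² cancel):
  -60.204·x + 20.638·y = -265.300776
  -19.488·x + 12.184·y = -277.873934
det = -60.204·12.184 − 20.638·-19.488 = -331.332192
x = (-265.300776·12.184 − 20.638·-277.873934) / -331.332192 = -7.552353
y = (-60.204·-277.873934 − -265.300776·-19.488) / -331.332192 = -34.886259

x=-7.552 y=-34.886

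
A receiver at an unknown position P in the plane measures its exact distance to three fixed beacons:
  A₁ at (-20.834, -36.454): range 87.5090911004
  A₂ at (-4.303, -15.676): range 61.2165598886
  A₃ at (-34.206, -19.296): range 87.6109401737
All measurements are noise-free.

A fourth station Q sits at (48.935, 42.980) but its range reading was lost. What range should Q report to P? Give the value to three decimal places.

19.358

eq1: (x + 20.834)² + (y + 36.454)² = 87.5090911004²
eq2: (x + 4.303)² + (y + 15.676)² = 61.2165598886²
eq3: (x + 34.206)² + (y + 19.296)² = 87.6109401737²
eq1−eq2, eq1−eq3 (x²,y² cancel):
  33.062·x + 41.556·y = 2411.676934
  -26.744·x + 34.316·y = -238.399433
det = 33.062·34.316 − 41.556·-26.744 = 2245.929256
x = (2411.676934·34.316 − 41.556·-238.399433) / 2245.929256 = 41.259551
y = (33.062·-238.399433 − 2411.676934·-26.744) / 2245.929256 = 25.208241
|P − Q| = √((41.259551 − 48.935)² + (25.208241 − 42.980)²) = 19.358407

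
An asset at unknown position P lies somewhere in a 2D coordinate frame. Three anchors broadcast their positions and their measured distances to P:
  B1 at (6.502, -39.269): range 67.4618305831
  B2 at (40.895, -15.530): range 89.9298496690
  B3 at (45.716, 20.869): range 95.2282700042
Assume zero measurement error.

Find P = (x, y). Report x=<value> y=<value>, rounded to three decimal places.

x=-47.462 y=1.215

eq1: (x − 6.502)² + (y + 39.269)² = 67.4618305831²
eq2: (x − 40.895)² + (y + 15.530)² = 89.9298496690²
eq3: (x − 45.716)² + (y − 20.869)² = 95.2282700042²
eq2−eq1, eq2−eq3 (x²,y² cancel):
  -68.786·x − 47.478·y = 3207.027716
  9.642·x + 72.798·y = -369.159655
det = -68.786·72.798 − -47.478·9.642 = -4549.700352
x = (3207.027716·72.798 − -47.478·-369.159655) / -4549.700352 = -47.462080
y = (-68.786·-369.159655 − 3207.027716·9.642) / -4549.700352 = 1.215277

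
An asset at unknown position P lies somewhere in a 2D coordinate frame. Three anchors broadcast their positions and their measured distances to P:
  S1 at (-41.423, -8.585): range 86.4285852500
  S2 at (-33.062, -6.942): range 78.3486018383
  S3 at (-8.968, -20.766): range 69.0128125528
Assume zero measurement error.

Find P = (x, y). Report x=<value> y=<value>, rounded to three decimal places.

x=34.379 y=32.935

eq1: (x + 41.423)² + (y + 8.585)² = 86.4285852500²
eq2: (x + 33.062)² + (y + 6.942)² = 78.3486018383²
eq3: (x + 8.968)² + (y + 20.766)² = 69.0128125528²
eq2−eq3, eq2−eq1 (x²,y² cancel):
  48.188·x − 27.648·y = 746.099686
  -16.722·x − 3.286·y = -683.116992
det = 48.188·-3.286 − -27.648·-16.722 = -620.675624
x = (746.099686·-3.286 − -27.648·-683.116992) / -620.675624 = 34.379475
y = (48.188·-683.116992 − 746.099686·-16.722) / -620.675624 = 32.934696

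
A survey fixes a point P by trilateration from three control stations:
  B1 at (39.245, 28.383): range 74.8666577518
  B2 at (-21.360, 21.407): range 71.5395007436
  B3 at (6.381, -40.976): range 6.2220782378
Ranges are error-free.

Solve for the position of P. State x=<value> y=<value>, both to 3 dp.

eq1: (x − 39.245)² + (y − 28.383)² = 74.8666577518²
eq2: (x + 21.360)² + (y − 21.407)² = 71.5395007436²
eq3: (x − 6.381)² + (y + 40.976)² = 6.2220782378²
eq2−eq3, eq2−eq1 (x²,y² cancel):
  55.482·x − 124.766·y = 5884.426397
  121.210·x + 13.952·y = 944.139189
det = 55.482·13.952 − -124.766·121.210 = 15896.971724
x = (5884.426397·13.952 − -124.766·944.139189) / 15896.971724 = 12.574470
y = (55.482·944.139189 − 5884.426397·121.210) / 15896.971724 = -41.571980

x=12.574 y=-41.572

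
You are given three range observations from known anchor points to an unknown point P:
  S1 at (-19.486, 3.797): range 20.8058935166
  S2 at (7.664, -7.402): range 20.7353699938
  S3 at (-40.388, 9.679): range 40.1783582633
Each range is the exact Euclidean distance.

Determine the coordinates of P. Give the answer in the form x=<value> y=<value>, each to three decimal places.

x=-0.263 y=11.758

eq1: (x + 19.486)² + (y − 3.797)² = 20.8058935166²
eq2: (x − 7.664)² + (y + 7.402)² = 20.7353699938²
eq3: (x + 40.388)² + (y − 9.679)² = 40.1783582633²
eq2−eq3, eq2−eq1 (x²,y² cancel):
  -96.104·x + 34.162·y = 427.002181
  -54.300·x + 22.398·y = 277.665269
det = -96.104·22.398 − 34.162·-54.300 = -297.540792
x = (427.002181·22.398 − 34.162·277.665269) / -297.540792 = -0.263473
y = (-96.104·277.665269 − 427.002181·-54.300) / -297.540792 = 11.758134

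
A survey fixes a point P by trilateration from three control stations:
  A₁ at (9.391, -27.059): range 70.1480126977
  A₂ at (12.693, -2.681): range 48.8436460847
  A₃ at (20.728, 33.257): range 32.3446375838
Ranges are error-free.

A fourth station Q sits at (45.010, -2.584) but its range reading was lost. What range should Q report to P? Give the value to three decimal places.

70.326

eq1: (x − 9.391)² + (y + 27.059)² = 70.1480126977²
eq2: (x − 12.693)² + (y + 2.681)² = 48.8436460847²
eq3: (x − 20.728)² + (y − 33.257)² = 32.3446375838²
eq1−eq2, eq1−eq3 (x²,y² cancel):
  6.604·x + 48.756·y = 1882.961571
  22.674·x + 120.632·y = 4589.865776
det = 6.604·120.632 − 48.756·22.674 = -308.839816
x = (1882.961571·120.632 − 48.756·4589.865776) / -308.839816 = -10.885657
y = (6.604·4589.865776 − 1882.961571·22.674) / -308.839816 = 40.094562
|P − Q| = √((-10.885657 − 45.010)² + (40.094562 − -2.584)²) = 70.326269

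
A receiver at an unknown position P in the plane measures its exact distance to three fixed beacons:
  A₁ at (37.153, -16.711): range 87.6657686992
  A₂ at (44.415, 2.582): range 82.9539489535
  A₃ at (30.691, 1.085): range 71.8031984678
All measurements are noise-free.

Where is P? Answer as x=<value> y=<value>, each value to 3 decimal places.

eq1: (x − 37.153)² + (y + 16.711)² = 87.6657686992²
eq2: (x − 44.415)² + (y − 2.582)² = 82.9539489535²
eq3: (x − 30.691)² + (y − 1.085)² = 71.8031984678²
eq1−eq3, eq1−eq2 (x²,y² cancel):
  -12.924·x + 35.592·y = 1813.099467
  14.524·x + 38.586·y = 1123.685374
det = -12.924·38.586 − 35.592·14.524 = -1015.623672
x = (1813.099467·38.586 − 35.592·1123.685374) / -1015.623672 = -29.505069
y = (-12.924·1123.685374 − 1813.099467·14.524) / -1015.623672 = 40.227466

x=-29.505 y=40.227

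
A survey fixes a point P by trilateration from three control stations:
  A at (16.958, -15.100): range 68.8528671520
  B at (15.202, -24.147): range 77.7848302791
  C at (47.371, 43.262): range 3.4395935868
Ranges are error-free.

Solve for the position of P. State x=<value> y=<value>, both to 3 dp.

x=47.312 y=46.701

eq1: (x − 16.958)² + (y + 15.100)² = 68.8528671520²
eq2: (x − 15.202)² + (y + 24.147)² = 77.7848302791²
eq3: (x − 47.371)² + (y − 43.262)² = 3.4395935868²
eq3−eq2, eq3−eq1 (x²,y² cancel):
  -64.338·x − 134.818·y = -9340.082890
  -60.826·x − 116.724·y = -8328.915032
det = -64.338·-116.724 − -134.818·-60.826 = -690.650956
x = (-9340.082890·-116.724 − -134.818·-8328.915032) / -690.650956 = 47.311643
y = (-64.338·-8328.915032 − -9340.082890·-60.826) / -690.650956 = 46.701081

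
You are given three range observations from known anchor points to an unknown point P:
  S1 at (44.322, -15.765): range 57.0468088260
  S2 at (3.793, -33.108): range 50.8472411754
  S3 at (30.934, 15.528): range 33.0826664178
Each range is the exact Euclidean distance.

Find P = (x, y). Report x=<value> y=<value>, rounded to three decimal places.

x=-2.096 y=17.397

eq1: (x − 44.322)² + (y + 15.765)² = 57.0468088260²
eq2: (x − 3.793)² + (y + 33.108)² = 50.8472411754²
eq3: (x − 30.934)² + (y − 15.528)² = 33.0826664178²
eq1−eq3, eq1−eq2 (x²,y² cancel):
  -26.776·x + 62.586·y = 1144.931811
  -81.058·x − 34.686·y = -433.551934
det = -26.776·-34.686 − 62.586·-81.058 = 6001.848324
x = (1144.931811·-34.686 − 62.586·-433.551934) / 6001.848324 = -2.095825
y = (-26.776·-433.551934 − 1144.931811·-81.058) / 6001.848324 = 17.397086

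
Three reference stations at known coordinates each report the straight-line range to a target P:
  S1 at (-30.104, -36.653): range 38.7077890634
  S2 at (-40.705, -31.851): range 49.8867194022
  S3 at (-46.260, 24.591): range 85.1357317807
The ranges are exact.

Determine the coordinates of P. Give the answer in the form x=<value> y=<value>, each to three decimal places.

x=8.393 y=-40.686

eq1: (x + 30.104)² + (y + 36.653)² = 38.7077890634²
eq2: (x + 40.705)² + (y + 31.851)² = 49.8867194022²
eq3: (x + 46.260)² + (y − 24.591)² = 85.1357317807²
eq2−eq3, eq2−eq1 (x²,y² cancel):
  -11.110·x + 112.884·y = -4686.086398
  21.202·x − 9.604·y = 568.701838
det = -11.110·-9.604 − 112.884·21.202 = -2286.666128
x = (-4686.086398·-9.604 − 112.884·568.701838) / -2286.666128 = 8.393077
y = (-11.110·568.701838 − -4686.086398·21.202) / -2286.666128 = -40.686362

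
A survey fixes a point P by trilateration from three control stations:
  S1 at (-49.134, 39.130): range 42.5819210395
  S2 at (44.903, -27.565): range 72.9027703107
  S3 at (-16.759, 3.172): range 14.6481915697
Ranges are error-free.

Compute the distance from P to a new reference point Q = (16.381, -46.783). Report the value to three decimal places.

70.270

eq1: (x + 49.134)² + (y − 39.130)² = 42.5819210395²
eq2: (x − 44.903)² + (y + 27.565)² = 72.9027703107²
eq3: (x + 16.759)² + (y − 3.172)² = 14.6481915697²
eq1−eq3, eq1−eq2 (x²,y² cancel):
  64.750·x − 71.916·y = -2055.730708
  188.074·x − 133.390·y = -4670.792142
det = 64.750·-133.390 − -71.916·188.074 = 4888.527284
x = (-2055.730708·-133.390 − -71.916·-4670.792142) / 4888.527284 = -12.619500
y = (64.750·-4670.792142 − -2055.730708·188.074) / 4888.527284 = 17.223123
|P − Q| = √((-12.619500 − 16.381)² + (17.223123 − -46.783)²) = 70.269572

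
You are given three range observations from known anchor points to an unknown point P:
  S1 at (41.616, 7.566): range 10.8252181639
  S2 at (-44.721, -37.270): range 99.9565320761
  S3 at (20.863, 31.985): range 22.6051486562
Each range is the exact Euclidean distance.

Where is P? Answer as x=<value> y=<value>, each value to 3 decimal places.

x=38.591 y=17.960

eq1: (x − 41.616)² + (y − 7.566)² = 10.8252181639²
eq2: (x + 44.721)² + (y + 37.270)² = 99.9565320761²
eq3: (x − 20.863)² + (y − 31.985)² = 22.6051486562²
eq1−eq3, eq1−eq2 (x²,y² cancel):
  -41.506·x + 48.838·y = -724.638215
  -172.674·x − 89.672·y = -8274.238027
det = -41.506·-89.672 − 48.838·-172.674 = 12154.978844
x = (-724.638215·-89.672 − 48.838·-8274.238027) / 12154.978844 = 38.591346
y = (-41.506·-8274.238027 − -724.638215·-172.674) / 12154.978844 = 17.960076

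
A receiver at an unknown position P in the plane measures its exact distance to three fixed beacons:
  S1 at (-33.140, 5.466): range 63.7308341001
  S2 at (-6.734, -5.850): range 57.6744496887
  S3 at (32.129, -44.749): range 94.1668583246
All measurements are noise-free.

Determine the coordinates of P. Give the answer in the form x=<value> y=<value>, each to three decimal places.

eq1: (x + 33.140)² + (y − 5.466)² = 63.7308341001²
eq2: (x + 6.734)² + (y + 5.850)² = 57.6744496887²
eq3: (x − 32.129)² + (y + 44.749)² = 94.1668583246²
eq3−eq1, eq3−eq2 (x²,y² cancel):
  -130.538·x + 100.430·y = 2899.169106
  -77.726·x + 77.798·y = 2585.878674
det = -130.538·77.798 − 100.430·-77.726 = -2349.573144
x = (2899.169106·77.798 − 100.430·2585.878674) / -2349.573144 = 14.534656
y = (-130.538·2585.878674 − 2899.169106·-77.726) / -2349.573144 = 47.759574

x=14.535 y=47.760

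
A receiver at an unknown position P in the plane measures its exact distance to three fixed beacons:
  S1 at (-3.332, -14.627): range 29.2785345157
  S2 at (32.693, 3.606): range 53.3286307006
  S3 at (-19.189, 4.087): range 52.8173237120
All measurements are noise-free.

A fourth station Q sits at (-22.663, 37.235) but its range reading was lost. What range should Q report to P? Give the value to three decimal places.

84.611

eq1: (x + 3.332)² + (y + 14.627)² = 29.2785345157²
eq2: (x − 32.693)² + (y − 3.606)² = 53.3286307006²
eq3: (x + 19.189)² + (y − 4.087)² = 52.8173237120²
eq3−eq1, eq3−eq2 (x²,y² cancel):
  31.714·x − 37.428·y = 1772.567164
  103.764·x − 0.962·y = 642.641027
det = 31.714·-0.962 − -37.428·103.764 = 3853.170124
x = (1772.567164·-0.962 − -37.428·642.641027) / 3853.170124 = 5.799785
y = (31.714·642.641027 − 1772.567164·103.764) / 3853.170124 = -42.445035
|P − Q| = √((5.799785 − -22.663)² + (-42.445035 − 37.235)²) = 84.611099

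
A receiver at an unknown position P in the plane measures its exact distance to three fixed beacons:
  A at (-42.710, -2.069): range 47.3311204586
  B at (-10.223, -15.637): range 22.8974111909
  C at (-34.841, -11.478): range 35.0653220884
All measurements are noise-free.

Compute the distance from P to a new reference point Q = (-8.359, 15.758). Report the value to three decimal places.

54.339

eq1: (x + 42.710)² + (y + 2.069)² = 47.3311204586²
eq2: (x + 10.223)² + (y + 15.637)² = 22.8974111909²
eq3: (x + 34.841)² + (y + 11.478)² = 35.0653220884²
eq1−eq3, eq1−eq2 (x²,y² cancel):
  15.738·x − 18.818·y = 527.873055
  64.974·x − 27.136·y = 236.544162
det = 15.738·-27.136 − -18.818·64.974 = 795.614364
x = (527.873055·-27.136 − -18.818·236.544162) / 795.614364 = -12.409373
y = (15.738·236.544162 − 527.873055·64.974) / 795.614364 = -38.429789
|P − Q| = √((-12.409373 − -8.359)² + (-38.429789 − 15.758)²) = 54.338954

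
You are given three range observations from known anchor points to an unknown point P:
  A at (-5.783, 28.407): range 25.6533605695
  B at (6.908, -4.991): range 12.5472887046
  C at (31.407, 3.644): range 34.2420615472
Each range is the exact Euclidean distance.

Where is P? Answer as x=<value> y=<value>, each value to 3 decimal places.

x=-2.828 y=2.924

eq1: (x + 5.783)² + (y − 28.407)² = 25.6533605695²
eq2: (x − 6.908)² + (y + 4.991)² = 12.5472887046²
eq3: (x − 31.407)² + (y − 3.644)² = 34.2420615472²
eq3−eq2, eq3−eq1 (x²,y² cancel):
  -48.998·x − 17.270·y = 88.036485
  -74.380·x + 49.526·y = 355.146223
det = -48.998·49.526 − -17.270·-74.380 = -3711.217548
x = (88.036485·49.526 − -17.270·355.146223) / -3711.217548 = -2.827501
y = (-48.998·355.146223 − 88.036485·-74.380) / -3711.217548 = 2.924458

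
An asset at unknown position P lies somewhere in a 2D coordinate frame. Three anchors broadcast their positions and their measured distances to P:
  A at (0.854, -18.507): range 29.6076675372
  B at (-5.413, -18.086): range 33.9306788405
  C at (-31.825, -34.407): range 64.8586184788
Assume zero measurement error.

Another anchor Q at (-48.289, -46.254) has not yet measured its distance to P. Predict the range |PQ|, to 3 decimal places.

eq1: (x − 0.854)² + (y + 18.507)² = 29.6076675372²
eq2: (x + 5.413)² + (y + 18.086)² = 33.9306788405²
eq3: (x + 31.825)² + (y + 34.407)² = 64.8586184788²
eq3−eq2, eq3−eq1 (x²,y² cancel):
  52.824·x + 32.642·y = 1215.081115
  65.358·x + 31.800·y = 1476.592505
det = 52.824·31.800 − 32.642·65.358 = -453.612636
x = (1215.081115·31.800 − 32.642·1476.592505) / -453.612636 = 21.073824
y = (52.824·1476.592505 − 1215.081115·65.358) / -453.612636 = 3.121053
|P − Q| = √((21.073824 − -48.289)² + (3.121053 − -46.254)²) = 85.141631

85.142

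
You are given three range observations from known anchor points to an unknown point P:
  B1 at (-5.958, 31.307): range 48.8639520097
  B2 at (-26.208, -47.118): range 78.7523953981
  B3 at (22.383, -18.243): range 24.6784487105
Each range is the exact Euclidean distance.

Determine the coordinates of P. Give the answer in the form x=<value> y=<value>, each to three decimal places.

x=34.177 y=3.435

eq1: (x + 5.958)² + (y − 31.307)² = 48.8639520097²
eq2: (x + 26.208)² + (y + 47.118)² = 78.7523953981²
eq3: (x − 22.383)² + (y + 18.243)² = 24.6784487105²
eq2−eq3, eq2−eq1 (x²,y² cancel):
  97.182·x + 57.750·y = 3519.754500
  40.500·x + 156.850·y = 1922.914800
det = 97.182·156.850 − 57.750·40.500 = 12904.121700
x = (3519.754500·156.850 − 57.750·1922.914800) / 12904.121700 = 34.177077
y = (97.182·1922.914800 − 3519.754500·40.500) / 12904.121700 = 3.434767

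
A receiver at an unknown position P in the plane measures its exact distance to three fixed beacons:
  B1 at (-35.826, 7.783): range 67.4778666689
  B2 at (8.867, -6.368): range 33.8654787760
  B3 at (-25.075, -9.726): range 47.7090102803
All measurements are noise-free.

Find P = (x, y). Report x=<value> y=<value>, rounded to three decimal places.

eq1: (x + 35.826)² + (y − 7.783)² = 67.4778666689²
eq2: (x − 8.867)² + (y + 6.368)² = 33.8654787760²
eq3: (x + 25.075)² + (y + 9.726)² = 47.7090102803²
eq2−eq3, eq2−eq1 (x²,y² cancel):
  -67.884·x − 6.716·y = -525.103421
  -89.386·x + 28.302·y = -2181.489585
det = -67.884·28.302 − -6.716·-89.386 = -2521.569344
x = (-525.103421·28.302 − -6.716·-2181.489585) / -2521.569344 = 11.703966
y = (-67.884·-2181.489585 − -525.103421·-89.386) / -2521.569344 = -40.114441

x=11.704 y=-40.114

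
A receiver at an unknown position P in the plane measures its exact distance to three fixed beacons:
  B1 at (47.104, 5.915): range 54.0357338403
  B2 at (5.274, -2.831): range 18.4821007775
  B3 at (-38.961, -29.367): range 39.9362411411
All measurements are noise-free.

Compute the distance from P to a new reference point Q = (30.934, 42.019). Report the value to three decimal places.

69.796

eq1: (x − 47.104)² + (y − 5.915)² = 54.0357338403²
eq2: (x − 5.274)² + (y + 2.831)² = 18.4821007775²
eq3: (x + 38.961)² + (y + 29.367)² = 39.9362411411²
eq3−eq2, eq3−eq1 (x²,y² cancel):
  88.470·x + 53.072·y = -1091.235266
  172.130·x + 70.564·y = -1451.563344
det = 88.470·70.564 − 53.072·172.130 = -2892.486280
x = (-1091.235266·70.564 − 53.072·-1451.563344) / -2892.486280 = -0.012254
y = (88.470·-1451.563344 − -1091.235266·172.130) / -2892.486280 = -20.540985
|P − Q| = √((-0.012254 − 30.934)² + (-20.540985 − 42.019)²) = 69.795575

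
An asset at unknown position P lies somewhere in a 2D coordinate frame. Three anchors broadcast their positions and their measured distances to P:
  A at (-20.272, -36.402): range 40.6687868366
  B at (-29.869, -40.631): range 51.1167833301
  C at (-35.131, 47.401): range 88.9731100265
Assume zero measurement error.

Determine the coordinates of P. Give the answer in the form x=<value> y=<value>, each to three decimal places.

eq1: (x + 20.272)² + (y + 36.402)² = 40.6687868366²
eq2: (x + 29.869)² + (y + 40.631)² = 51.1167833301²
eq3: (x + 35.131)² + (y − 47.401)² = 88.9731100265²
eq1−eq2, eq1−eq3 (x²,y² cancel):
  -19.194·x − 8.458·y = -151.999581
  -29.718·x + 167.606·y = -4517.281711
det = -19.194·167.606 − -8.458·-29.718 = -3468.384408
x = (-151.999581·167.606 − -8.458·-4517.281711) / -3468.384408 = 18.361059
y = (-19.194·-4517.281711 − -151.999581·-29.718) / -3468.384408 = -23.696215

x=18.361 y=-23.696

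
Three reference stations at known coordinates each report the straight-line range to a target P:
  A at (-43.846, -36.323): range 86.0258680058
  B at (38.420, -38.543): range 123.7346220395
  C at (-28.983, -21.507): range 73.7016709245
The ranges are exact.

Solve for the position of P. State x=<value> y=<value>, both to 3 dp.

x=-48.439 y=49.580

eq1: (x + 43.846)² + (y + 36.323)² = 86.0258680058²
eq2: (x − 38.420)² + (y + 38.543)² = 123.7346220395²
eq3: (x + 28.983)² + (y + 21.507)² = 73.7016709245²
eq1−eq2, eq1−eq3 (x²,y² cancel):
  164.532·x − 4.440·y = -8189.979521
  29.726·x + 29.632·y = 29.246962
det = 164.532·29.632 − -4.440·29.726 = 5007.395664
x = (-8189.979521·29.632 − -4.440·29.246962) / 5007.395664 = -48.439475
y = (164.532·29.246962 − -8189.979521·29.726) / 5007.395664 = 49.580143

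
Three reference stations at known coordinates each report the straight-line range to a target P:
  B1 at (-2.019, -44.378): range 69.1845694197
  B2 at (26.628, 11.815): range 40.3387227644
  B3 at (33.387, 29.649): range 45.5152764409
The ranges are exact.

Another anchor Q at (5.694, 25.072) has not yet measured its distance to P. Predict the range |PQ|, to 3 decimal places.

eq1: (x + 2.019)² + (y + 44.378)² = 69.1845694197²
eq2: (x − 26.628)² + (y − 11.815)² = 40.3387227644²
eq3: (x − 33.387)² + (y − 29.649)² = 45.5152764409²
eq3−eq1, eq3−eq2 (x²,y² cancel):
  -70.812·x − 148.054·y = -2735.135981
  -13.518·x − 35.668·y = -700.682526
det = -70.812·-35.668 − -148.054·-13.518 = 524.328444
x = (-2735.135981·-35.668 − -148.054·-700.682526) / 524.328444 = -11.790359
y = (-70.812·-700.682526 − -2735.135981·-13.518) / 524.328444 = 24.113059
|P − Q| = √((-11.790359 − 5.694)² + (24.113059 − 25.072)²) = 17.510636

17.511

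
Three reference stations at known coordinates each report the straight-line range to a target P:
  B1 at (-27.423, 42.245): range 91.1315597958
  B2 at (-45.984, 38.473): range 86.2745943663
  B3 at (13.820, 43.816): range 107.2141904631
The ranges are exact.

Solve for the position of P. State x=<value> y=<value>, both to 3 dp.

x=-42.017 y=-47.710

eq1: (x + 27.423)² + (y − 42.245)² = 91.1315597958²
eq2: (x + 45.984)² + (y − 38.473)² = 86.2745943663²
eq3: (x − 13.820)² + (y − 43.816)² = 107.2141904631²
eq2−eq1, eq2−eq3 (x²,y² cancel):
  37.122·x + 7.544·y = -1919.694589
  119.608·x + 10.686·y = -5535.442733
det = 37.122·10.686 − 7.544·119.608 = -505.637060
x = (-1919.694589·10.686 − 7.544·-5535.442733) / -505.637060 = -42.017339
y = (37.122·-5535.442733 − -1919.694589·119.608) / -505.637060 = -47.710358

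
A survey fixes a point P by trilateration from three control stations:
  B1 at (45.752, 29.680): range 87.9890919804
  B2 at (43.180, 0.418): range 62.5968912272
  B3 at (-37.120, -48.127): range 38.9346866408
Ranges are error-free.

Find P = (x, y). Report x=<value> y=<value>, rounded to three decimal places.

x=1.782 y=-46.535

eq1: (x − 45.752)² + (y − 29.680)² = 87.9890919804²
eq2: (x − 43.180)² + (y − 0.418)² = 62.5968912272²
eq3: (x + 37.120)² + (y + 48.127)² = 38.9346866408²
eq2−eq3, eq2−eq1 (x²,y² cancel):
  -160.600·x − 97.090·y = 4231.876372
  5.144·x + 58.524·y = -2714.248736
det = -160.600·58.524 − -97.090·5.144 = -8899.523440
x = (4231.876372·58.524 − -97.090·-2714.248736) / -8899.523440 = 1.782127
y = (-160.600·-2714.248736 − 4231.876372·5.144) / -8899.523440 = -46.535028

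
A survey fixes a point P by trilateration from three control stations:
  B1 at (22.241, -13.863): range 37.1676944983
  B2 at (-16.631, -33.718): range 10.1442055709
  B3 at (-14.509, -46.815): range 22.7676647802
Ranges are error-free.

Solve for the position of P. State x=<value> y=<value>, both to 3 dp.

eq1: (x − 22.241)² + (y + 13.863)² = 37.1676944983²
eq2: (x + 16.631)² + (y + 33.718)² = 10.1442055709²
eq3: (x + 14.509)² + (y + 46.815)² = 22.7676647802²
eq1−eq3, eq1−eq2 (x²,y² cancel):
  -73.500·x − 65.904·y = 2578.381411
  -77.744·x − 39.710·y = 2005.181443
det = -73.500·-39.710 − -65.904·-77.744 = -2204.955576
x = (2578.381411·-39.710 − -65.904·2005.181443) / -2204.955576 = -13.497756
y = (-73.500·2005.181443 − 2578.381411·-77.744) / -2204.955576 = -24.069804

x=-13.498 y=-24.070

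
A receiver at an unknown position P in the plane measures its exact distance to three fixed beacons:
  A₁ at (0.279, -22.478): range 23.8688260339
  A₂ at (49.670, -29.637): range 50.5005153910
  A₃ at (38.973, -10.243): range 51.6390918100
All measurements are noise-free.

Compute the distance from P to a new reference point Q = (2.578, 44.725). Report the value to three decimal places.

91.012

eq1: (x − 0.279)² + (y + 22.478)² = 23.8688260339²
eq2: (x − 49.670)² + (y + 29.637)² = 50.5005153910²
eq3: (x − 38.973)² + (y + 10.243)² = 51.6390918100²
eq1−eq3, eq1−eq2 (x²,y² cancel):
  77.388·x + 24.470·y = -978.399494
  98.782·x − 14.318·y = 859.541145
det = 77.388·-14.318 − 24.470·98.782 = -3525.236924
x = (-978.399494·-14.318 − 24.470·859.541145) / -3525.236924 = 1.992561
y = (77.388·859.541145 − -978.399494·98.782) / -3525.236924 = -46.285238
|P − Q| = √((1.992561 − 2.578)² + (-46.285238 − 44.725)²) = 91.012121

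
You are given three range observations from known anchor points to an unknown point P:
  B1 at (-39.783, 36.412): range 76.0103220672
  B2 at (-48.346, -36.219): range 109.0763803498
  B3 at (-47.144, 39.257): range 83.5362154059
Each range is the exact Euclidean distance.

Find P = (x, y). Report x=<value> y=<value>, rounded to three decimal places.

x=36.140 y=32.772

eq1: (x + 39.783)² + (y − 36.412)² = 76.0103220672²
eq2: (x + 48.346)² + (y + 36.219)² = 109.0763803498²
eq3: (x + 47.144)² + (y − 39.257)² = 83.5362154059²
eq2−eq3, eq2−eq1 (x²,y² cancel):
  2.404·x + 150.952·y = 5033.874574
  17.126·x + 145.262·y = 5379.456845
det = 2.404·145.262 − 150.952·17.126 = -2235.994104
x = (5033.874574·145.262 − 150.952·5379.456845) / -2235.994104 = 36.140114
y = (2.404·5379.456845 − 5033.874574·17.126) / -2235.994104 = 32.771966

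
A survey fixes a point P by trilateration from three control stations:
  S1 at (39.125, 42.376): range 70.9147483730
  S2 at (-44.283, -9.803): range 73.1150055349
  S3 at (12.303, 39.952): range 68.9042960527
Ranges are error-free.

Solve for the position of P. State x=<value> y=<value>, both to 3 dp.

x=26.674 y=-27.437

eq1: (x − 39.125)² + (y − 42.376)² = 70.9147483730²
eq2: (x + 44.283)² + (y + 9.803)² = 73.1150055349²
eq3: (x − 12.303)² + (y − 39.952)² = 68.9042960527²
eq1−eq2, eq1−eq3 (x²,y² cancel):
  -166.816·x − 104.358·y = -1586.310601
  -53.644·x − 4.848·y = -1297.865366
det = -166.816·-4.848 − -104.358·-53.644 = -4789.456584
x = (-1586.310601·-4.848 − -104.358·-1297.865366) / -4789.456584 = 26.673632
y = (-166.816·-1297.865366 − -1586.310601·-53.644) / -4789.456584 = -27.437072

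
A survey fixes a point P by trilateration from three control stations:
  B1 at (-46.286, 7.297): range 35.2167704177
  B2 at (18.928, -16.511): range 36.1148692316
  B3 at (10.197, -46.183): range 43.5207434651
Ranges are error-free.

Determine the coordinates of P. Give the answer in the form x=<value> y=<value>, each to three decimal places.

x=-16.922 y=-12.145

eq1: (x + 46.286)² + (y − 7.297)² = 35.2167704177²
eq2: (x − 18.928)² + (y + 16.511)² = 36.1148692316²
eq3: (x − 10.197)² + (y + 46.183)² = 43.5207434651²
eq3−eq2, eq3−eq1 (x²,y² cancel):
  17.462·x + 59.344·y = -1016.194661
  -112.966·x + 106.960·y = 612.625900
det = 17.462·106.960 − 59.344·-112.966 = 8571.589824
x = (-1016.194661·106.960 − 59.344·612.625900) / 8571.589824 = -16.921931
y = (17.462·612.625900 − -1016.194661·-112.966) / 8571.589824 = -12.144512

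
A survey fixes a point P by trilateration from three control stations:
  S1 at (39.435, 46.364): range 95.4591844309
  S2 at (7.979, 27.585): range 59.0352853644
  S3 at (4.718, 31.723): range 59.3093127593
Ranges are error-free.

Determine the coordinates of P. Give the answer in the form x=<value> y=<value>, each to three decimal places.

x=-38.113 y=-9.303

eq1: (x − 39.435)² + (y − 46.364)² = 95.4591844309²
eq2: (x − 7.979)² + (y − 27.585)² = 59.0352853644²
eq3: (x − 4.718)² + (y − 31.723)² = 59.3093127593²
eq3−eq2, eq3−eq1 (x²,y² cancel):
  6.522·x − 8.276·y = -171.581925
  69.434·x + 29.282·y = -2918.729844
det = 6.522·29.282 − -8.276·69.434 = 765.612988
x = (-171.581925·29.282 − -8.276·-2918.729844) / 765.612988 = -38.112820
y = (6.522·-2918.729844 − -171.581925·69.434) / 765.612988 = -9.302790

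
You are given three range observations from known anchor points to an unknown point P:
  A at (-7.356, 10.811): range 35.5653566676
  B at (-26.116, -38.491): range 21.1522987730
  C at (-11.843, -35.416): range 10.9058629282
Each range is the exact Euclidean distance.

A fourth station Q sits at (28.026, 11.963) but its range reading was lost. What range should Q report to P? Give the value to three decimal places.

52.874

eq1: (x + 7.356)² + (y − 10.811)² = 35.5653566676²
eq2: (x + 26.116)² + (y + 38.491)² = 21.1522987730²
eq3: (x + 11.843)² + (y + 35.416)² = 10.9058629282²
eq1−eq3, eq1−eq2 (x²,y² cancel):
  -8.974·x − 92.454·y = 2369.517997
  -37.520·x − 98.604·y = 2810.088932
det = -8.974·-98.604 − -92.454·-37.520 = -2584.001784
x = (2369.517997·-98.604 − -92.454·2810.088932) / -2584.001784 = -10.123836
y = (-8.974·2810.088932 − 2369.517997·-37.520) / -2584.001784 = -24.646491
|P − Q| = √((-10.123836 − 28.026)² + (-24.646491 − 11.963)²) = 52.874047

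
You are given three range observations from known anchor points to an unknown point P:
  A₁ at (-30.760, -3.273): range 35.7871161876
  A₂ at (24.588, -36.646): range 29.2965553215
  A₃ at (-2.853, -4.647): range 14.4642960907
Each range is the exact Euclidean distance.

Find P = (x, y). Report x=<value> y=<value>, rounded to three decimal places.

x=1.681 y=-18.382

eq1: (x + 30.760)² + (y + 3.273)² = 35.7871161876²
eq2: (x − 24.588)² + (y + 36.646)² = 29.2965553215²
eq3: (x + 2.853)² + (y + 4.647)² = 14.4642960907²
eq3−eq2, eq3−eq1 (x²,y² cancel):
  54.882·x − 63.998·y = 1268.692550
  -55.814·x + 2.748·y = -144.345913
det = 54.882·2.748 − -63.998·-55.814 = -3421.168636
x = (1268.692550·2.748 − -63.998·-144.345913) / -3421.168636 = 1.681146
y = (54.882·-144.345913 − 1268.692550·-55.814) / -3421.168636 = -18.382261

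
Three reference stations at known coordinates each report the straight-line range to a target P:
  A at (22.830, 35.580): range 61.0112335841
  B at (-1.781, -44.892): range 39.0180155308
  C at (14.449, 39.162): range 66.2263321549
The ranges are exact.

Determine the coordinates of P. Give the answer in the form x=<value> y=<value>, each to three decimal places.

x=31.660 y=-24.789

eq1: (x − 22.830)² + (y − 35.580)² = 61.0112335841²
eq2: (x + 1.781)² + (y + 44.892)² = 39.0180155308²
eq3: (x − 14.449)² + (y − 39.162)² = 66.2263321549²
eq3−eq2, eq3−eq1 (x²,y² cancel):
  -32.460·x − 168.108·y = 3139.549315
  16.762·x − 7.164·y = 708.265902
det = -32.460·-7.164 − -168.108·16.762 = 3050.369736
x = (3139.549315·-7.164 − -168.108·708.265902) / 3050.369736 = 31.659583
y = (-32.460·708.265902 − 3139.549315·16.762) / 3050.369736 = -24.788941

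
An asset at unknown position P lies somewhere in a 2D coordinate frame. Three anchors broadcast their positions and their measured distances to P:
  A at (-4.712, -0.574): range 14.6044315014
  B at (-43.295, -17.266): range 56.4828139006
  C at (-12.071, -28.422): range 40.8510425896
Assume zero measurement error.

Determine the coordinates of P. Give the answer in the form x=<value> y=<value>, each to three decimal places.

eq1: (x + 4.712)² + (y + 0.574)² = 14.6044315014²
eq2: (x + 43.295)² + (y + 17.266)² = 56.4828139006²
eq3: (x + 12.071)² + (y + 28.422)² = 40.8510425896²
eq1−eq2, eq1−eq3 (x²,y² cancel):
  -77.166·x − 33.384·y = -826.979486
  -14.718·x − 55.696·y = -524.531556
det = -77.166·-55.696 − -33.384·-14.718 = 3806.491824
x = (-826.979486·-55.696 − -33.384·-524.531556) / 3806.491824 = 7.499947
y = (-77.166·-524.531556 − -826.979486·-14.718) / 3806.491824 = 7.435854

x=7.500 y=7.436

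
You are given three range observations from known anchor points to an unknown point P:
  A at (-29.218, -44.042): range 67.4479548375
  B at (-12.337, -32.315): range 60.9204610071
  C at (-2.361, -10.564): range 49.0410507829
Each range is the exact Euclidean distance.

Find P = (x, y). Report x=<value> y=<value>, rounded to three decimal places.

eq1: (x + 29.218)² + (y + 44.042)² = 67.4479548375²
eq2: (x + 12.337)² + (y + 32.315)² = 60.9204610071²
eq3: (x + 2.361)² + (y + 10.564)² = 49.0410507829²
eq2−eq1, eq2−eq3 (x²,y² cancel):
  -33.762·x − 23.454·y = 759.004452
  19.952·x + 43.502·y = 226.989530
det = -33.762·43.502 − -23.454·19.952 = -1000.760316
x = (759.004452·43.502 − -23.454·226.989530) / -1000.760316 = -38.312894
y = (-33.762·226.989530 − 759.004452·19.952) / -1000.760316 = 22.789950

x=-38.313 y=22.790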